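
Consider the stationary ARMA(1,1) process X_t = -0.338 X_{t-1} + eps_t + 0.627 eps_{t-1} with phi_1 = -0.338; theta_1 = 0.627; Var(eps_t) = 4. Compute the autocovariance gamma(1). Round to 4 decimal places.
\gamma(1) = 1.0285

Multiply the model equation by X_{t-k} and take expectations. With theta_0 = psi_0 = 1 and psi_j the MA(infinity) weights, this gives
  gamma(k) - sum_i phi_i gamma(k-i) = c_k,
  c_k = sigma^2 * sum_{j=k..q} theta_j psi_{j-k}   (c_k = 0 for k > q),
using gamma(-m) = gamma(m).
psi-weights needed (psi_j = theta_j + sum_i phi_i psi_{j-i}):
  psi_1 = theta_1 + phi_1 = 0.627 + (-0.338) = 0.289
Right-hand sides:
  c_0 = sigma^2 (1 + theta_1 psi_1) = 4 * (1 + (0.627)(0.289)) = 4 * 1.181203 = 4.724812
  c_1 = sigma^2 theta_1 = 4 * (0.627) = 2.508
  c_2 = 0
Equations for k = 0 and k = 1 (AR order 1):
  gamma(0) = phi_1 gamma(1) + c_0
  gamma(1) = phi_1 gamma(0) + c_1
Substituting the second into the first: gamma(0) (1 - phi_1^2) = c_0 + phi_1 c_1, so
  gamma(0) = (c_0 + phi_1 c_1) / (1 - phi_1^2) = (4.724812 + (-0.338)(2.508)) / (1 - (-0.338)^2) = 3.877108 / 0.885756 = 4.377174.
  gamma(1) = phi_1 gamma(0) + c_1 = (-0.338)(4.377174) + (2.508) = 1.028515.
Therefore gamma(1) = 1.0285 (to 4 decimal places).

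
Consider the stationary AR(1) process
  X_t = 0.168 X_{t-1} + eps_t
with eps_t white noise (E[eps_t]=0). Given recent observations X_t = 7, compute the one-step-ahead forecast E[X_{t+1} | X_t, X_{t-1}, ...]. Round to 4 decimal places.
E[X_{t+1} \mid \mathcal F_t] = 1.1760

For an AR(p) model X_t = c + sum_i phi_i X_{t-i} + eps_t, the
one-step-ahead conditional mean is
  E[X_{t+1} | X_t, ...] = c + sum_i phi_i X_{t+1-i}.
Substitute known values:
  E[X_{t+1} | ...] = (0.168) * (7)
                   = 1.1760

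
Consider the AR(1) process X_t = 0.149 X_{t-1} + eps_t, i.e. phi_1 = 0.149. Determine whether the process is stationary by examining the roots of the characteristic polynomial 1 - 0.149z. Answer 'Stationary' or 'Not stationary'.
\text{Stationary}

The AR(p) characteristic polynomial is P(z) = 1 - 0.149z.
Stationarity requires all roots to lie outside the unit circle, i.e. |z| > 1 for every root.
This is linear in z: 1 + (-0.149) z = 0  =>  z = -1/(-0.149) = 6.711409,  |z| = 6.711409.
Moduli of all roots: 6.7114.
All moduli strictly greater than 1? Yes.
Verdict: Stationary.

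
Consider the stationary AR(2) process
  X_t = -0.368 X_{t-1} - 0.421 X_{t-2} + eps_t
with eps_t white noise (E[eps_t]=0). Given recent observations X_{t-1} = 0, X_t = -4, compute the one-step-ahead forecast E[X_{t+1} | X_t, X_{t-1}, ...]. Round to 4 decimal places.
E[X_{t+1} \mid \mathcal F_t] = 1.4720

For an AR(p) model X_t = c + sum_i phi_i X_{t-i} + eps_t, the
one-step-ahead conditional mean is
  E[X_{t+1} | X_t, ...] = c + sum_i phi_i X_{t+1-i}.
Substitute known values:
  E[X_{t+1} | ...] = (-0.368) * (-4) + (-0.421) * (0)
                   = 1.4720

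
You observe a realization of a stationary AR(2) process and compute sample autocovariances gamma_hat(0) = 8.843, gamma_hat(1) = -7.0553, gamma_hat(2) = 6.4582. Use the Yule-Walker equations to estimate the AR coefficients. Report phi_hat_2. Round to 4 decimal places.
\hat\phi_{2} = 0.2580

The Yule-Walker equations for an AR(p) process read, in matrix form,
  Gamma_p phi = r_p,   with   (Gamma_p)_{ij} = gamma(|i - j|),
                       (r_p)_i = gamma(i),   i,j = 1..p.
Substitute the sample gammas (Toeplitz matrix and right-hand side of size 2):
  Gamma_p = [[8.843, -7.0553], [-7.0553, 8.843]]
  r_p     = [-7.0553, 6.4582]
Written out:
  8.843 phi_1 - 7.0553 phi_2 = -7.0553
  -7.0553 phi_1 + 8.843 phi_2 = 6.4582
Solve by Cramer's rule:
  det = gamma(0)^2 - gamma(1)^2 = (8.843)^2 - (-7.0553)^2 = 78.198649 - 49.77725809 = 28.42139091
  phi_hat_1 = [gamma(1) gamma(0) - gamma(1) gamma(2)] / det = [(-7.0553)(8.843) - (-7.0553)(6.4582)] / 28.42139091 = -16.82547944 / 28.42139091 = -0.592
  phi_hat_2 = [gamma(0) gamma(2) - gamma(1)^2] / det = [(8.843)(6.4582) - (-7.0553)^2] / 28.42139091 = 7.33260451 / 28.42139091 = 0.258
So phi_hat = [-0.5920, 0.2580].
Therefore phi_hat_2 = 0.2580.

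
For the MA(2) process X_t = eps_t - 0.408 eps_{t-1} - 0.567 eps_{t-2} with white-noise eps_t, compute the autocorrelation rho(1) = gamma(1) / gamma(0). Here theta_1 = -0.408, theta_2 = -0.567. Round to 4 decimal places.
\rho(1) = -0.1187

For an MA(q) process with theta_0 = 1, the autocovariance is
  gamma(k) = sigma^2 * sum_{i=0..q-k} theta_i * theta_{i+k},
and rho(k) = gamma(k) / gamma(0). Sigma^2 cancels.
  numerator   = (1)*(-0.408) + (-0.408)*(-0.567) = -0.176664.
  denominator = (1)^2 + (-0.408)^2 + (-0.567)^2 = 1.487953.
  rho(1) = -0.176664 / 1.487953 = -0.1187.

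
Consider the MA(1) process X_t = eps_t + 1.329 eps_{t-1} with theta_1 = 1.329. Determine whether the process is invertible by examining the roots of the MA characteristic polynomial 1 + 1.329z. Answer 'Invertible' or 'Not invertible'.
\text{Not invertible}

The MA(q) characteristic polynomial is P(z) = 1 + 1.329z.
Invertibility requires all roots to lie outside the unit circle, i.e. |z| > 1 for every root.
This is linear in z: 1 + (1.329) z = 0  =>  z = -1/(1.329) = -0.752445,  |z| = 0.752445.
Moduli of all roots: 0.7524.
All moduli strictly greater than 1? No.
Verdict: Not invertible.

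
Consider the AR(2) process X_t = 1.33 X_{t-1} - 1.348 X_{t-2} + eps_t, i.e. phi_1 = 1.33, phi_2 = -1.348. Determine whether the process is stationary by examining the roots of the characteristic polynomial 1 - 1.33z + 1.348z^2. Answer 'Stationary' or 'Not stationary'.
\text{Not stationary}

The AR(p) characteristic polynomial is P(z) = 1 - 1.33z + 1.348z^2.
Stationarity requires all roots to lie outside the unit circle, i.e. |z| > 1 for every root.
Set 1 + (-1.33) z + (1.348) z^2 = 0, i.e. a z^2 + b z + c = 0 with a = 1.348, b = -1.33, c = 1.
Discriminant D = b^2 - 4ac = (-1.33)^2 - 4*(1.348)*1 = 1.7689 - (5.392) = -3.6231.
D < 0, so the roots are the complex-conjugate pair z = (-b +/- i sqrt(-D)) / (2a) = 0.4933 +/- 0.706i.
For a conjugate pair |z|^2 = z * conj(z) = (product of roots) = c/a = 1/(1.348) = 0.74184, so |z| = sqrt(0.74184) = 0.8613 for both roots.
Moduli of all roots: 0.8613, 0.8613.
All moduli strictly greater than 1? No.
Verdict: Not stationary.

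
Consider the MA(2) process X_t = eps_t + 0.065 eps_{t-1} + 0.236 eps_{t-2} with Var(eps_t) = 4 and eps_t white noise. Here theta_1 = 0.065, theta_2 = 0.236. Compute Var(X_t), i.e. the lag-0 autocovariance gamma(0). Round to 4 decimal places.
\gamma(0) = 4.2397

For an MA(q) process X_t = eps_t + sum_i theta_i eps_{t-i} with
Var(eps_t) = sigma^2, the variance is
  gamma(0) = sigma^2 * (1 + sum_i theta_i^2).
  sum_i theta_i^2 = (0.065)^2 + (0.236)^2 = 0.004225 + 0.055696 = 0.059921.
  gamma(0) = 4 * (1 + 0.059921) = 4 * 1.059921 = 4.239684, which rounds to 4.2397.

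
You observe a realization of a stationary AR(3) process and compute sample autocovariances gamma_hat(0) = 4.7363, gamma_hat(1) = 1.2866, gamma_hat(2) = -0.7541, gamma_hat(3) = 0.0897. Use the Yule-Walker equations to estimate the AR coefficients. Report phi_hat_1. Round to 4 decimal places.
\hat\phi_{1} = 0.3810

The Yule-Walker equations for an AR(p) process read, in matrix form,
  Gamma_p phi = r_p,   with   (Gamma_p)_{ij} = gamma(|i - j|),
                       (r_p)_i = gamma(i),   i,j = 1..p.
Substitute the sample gammas (Toeplitz matrix and right-hand side of size 3):
  Gamma_p = [[4.7363, 1.2866, -0.7541], [1.2866, 4.7363, 1.2866], [-0.7541, 1.2866, 4.7363]]
  r_p     = [1.2866, -0.7541, 0.0897]
Written out (R1..R3):
  (R1) 4.7363 phi_1 + 1.2866 phi_2 - 0.7541 phi_3 = 1.2866
  (R2) 1.2866 phi_1 + 4.7363 phi_2 + 1.2866 phi_3 = -0.7541
  (R3) -0.7541 phi_1 + 1.2866 phi_2 + 4.7363 phi_3 = 0.0897
Gaussian elimination:
  R2 <- R2 - (1.2866/4.7363) R1 = R2 - (0.271647) R1:  4.386799 phi_2 + 1.491449 phi_3 = -1.103601
  R3 <- R3 - (-0.7541/4.7363) R1 = R3 - (-0.159217) R1:  1.491449 phi_2 + 4.616234 phi_3 = 0.294549
  R3 <- R3 - (1.491449/4.386799) R2 = R3 - (0.339986) R2:  4.109163 phi_3 = 0.669757
Back-substitution:
  phi_hat_3 = 0.669757 / 4.109163 = 0.162991
  phi_hat_2 = (-1.103601 - (1.491449)(0.162991)) / 4.386799 = -0.306988
  phi_hat_1 = (1.2866 - (1.2866)(-0.306988) - (-0.7541)(0.162991)) / 4.7363 = 0.38099
So phi_hat = [0.3810, -0.3070, 0.1630].
Therefore phi_hat_1 = 0.3810.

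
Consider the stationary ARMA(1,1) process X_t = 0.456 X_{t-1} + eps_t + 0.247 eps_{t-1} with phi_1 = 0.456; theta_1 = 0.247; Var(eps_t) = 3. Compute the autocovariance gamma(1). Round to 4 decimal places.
\gamma(1) = 2.9626

Multiply the model equation by X_{t-k} and take expectations. With theta_0 = psi_0 = 1 and psi_j the MA(infinity) weights, this gives
  gamma(k) - sum_i phi_i gamma(k-i) = c_k,
  c_k = sigma^2 * sum_{j=k..q} theta_j psi_{j-k}   (c_k = 0 for k > q),
using gamma(-m) = gamma(m).
psi-weights needed (psi_j = theta_j + sum_i phi_i psi_{j-i}):
  psi_1 = theta_1 + phi_1 = 0.247 + (0.456) = 0.703
Right-hand sides:
  c_0 = sigma^2 (1 + theta_1 psi_1) = 3 * (1 + (0.247)(0.703)) = 3 * 1.173641 = 3.520923
  c_1 = sigma^2 theta_1 = 3 * (0.247) = 0.741
  c_2 = 0
Equations for k = 0 and k = 1 (AR order 1):
  gamma(0) = phi_1 gamma(1) + c_0
  gamma(1) = phi_1 gamma(0) + c_1
Substituting the second into the first: gamma(0) (1 - phi_1^2) = c_0 + phi_1 c_1, so
  gamma(0) = (c_0 + phi_1 c_1) / (1 - phi_1^2) = (3.520923 + (0.456)(0.741)) / (1 - (0.456)^2) = 3.858819 / 0.792064 = 4.871853.
  gamma(1) = phi_1 gamma(0) + c_1 = (0.456)(4.871853) + (0.741) = 2.962565.
Therefore gamma(1) = 2.9626 (to 4 decimal places).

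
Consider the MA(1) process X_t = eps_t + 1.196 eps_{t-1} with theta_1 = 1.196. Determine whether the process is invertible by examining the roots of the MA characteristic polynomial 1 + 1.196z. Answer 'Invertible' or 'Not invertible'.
\text{Not invertible}

The MA(q) characteristic polynomial is P(z) = 1 + 1.196z.
Invertibility requires all roots to lie outside the unit circle, i.e. |z| > 1 for every root.
This is linear in z: 1 + (1.196) z = 0  =>  z = -1/(1.196) = -0.83612,  |z| = 0.83612.
Moduli of all roots: 0.8361.
All moduli strictly greater than 1? No.
Verdict: Not invertible.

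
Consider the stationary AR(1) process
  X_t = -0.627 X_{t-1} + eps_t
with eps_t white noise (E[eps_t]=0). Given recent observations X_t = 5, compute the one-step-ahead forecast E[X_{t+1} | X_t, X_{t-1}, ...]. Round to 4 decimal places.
E[X_{t+1} \mid \mathcal F_t] = -3.1350

For an AR(p) model X_t = c + sum_i phi_i X_{t-i} + eps_t, the
one-step-ahead conditional mean is
  E[X_{t+1} | X_t, ...] = c + sum_i phi_i X_{t+1-i}.
Substitute known values:
  E[X_{t+1} | ...] = (-0.627) * (5)
                   = -3.1350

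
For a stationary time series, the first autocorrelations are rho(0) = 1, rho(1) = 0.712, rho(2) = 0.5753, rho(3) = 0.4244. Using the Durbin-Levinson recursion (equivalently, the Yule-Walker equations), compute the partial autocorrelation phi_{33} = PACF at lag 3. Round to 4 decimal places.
\phi_{33} = -0.0561

The PACF at lag k is phi_{kk}, the last component of the solution
to the Yule-Walker system G_k phi = r_k where
  (G_k)_{ij} = rho(|i - j|), (r_k)_i = rho(i), i,j = 1..k.
Equivalently, Durbin-Levinson gives phi_{kk} iteratively:
  phi_{11} = rho(1)
  phi_{kk} = [rho(k) - sum_{j=1..k-1} phi_{k-1,j} rho(k-j)]
            / [1 - sum_{j=1..k-1} phi_{k-1,j} rho(j)],
  phi_{k,j} = phi_{k-1,j} - phi_{kk} phi_{k-1,k-j},  j = 1..k-1.
Step k = 1:
  phi_11 = rho(1) = 0.712.
Step k = 2:
  phi_22 = [rho(2) - phi_11 rho(1)] / [1 - phi_11 rho(1)] = [0.5753 - (0.712)(0.712)] / [1 - (0.712)(0.712)]
         = 0.068356 / 0.493056 = 0.138637.
  Update: phi_21 = phi_11 - phi_22 phi_11 = 0.712 - (0.138637)(0.712) = 0.61329.
Step k = 3:
  phi_33 = [rho(3) - phi_21 rho(2) - phi_22 rho(1)] / [1 - phi_21 rho(1) - phi_22 rho(2)]
    numerator   = 0.4244 - (0.61329)(0.5753) - (0.138637)(0.712) = -0.02713566
    denominator = 1 - (0.61329)(0.712) - (0.138637)(0.5753) = 0.4835793
  phi_33 = -0.02713566 / 0.4835793 = -0.0561.
Therefore phi_{33} = -0.0561.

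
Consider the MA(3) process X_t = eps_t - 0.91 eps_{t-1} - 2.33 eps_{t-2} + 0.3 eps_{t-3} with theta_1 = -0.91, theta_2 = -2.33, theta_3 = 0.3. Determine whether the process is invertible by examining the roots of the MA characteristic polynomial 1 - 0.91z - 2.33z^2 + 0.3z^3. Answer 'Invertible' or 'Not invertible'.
\text{Not invertible}

The MA(q) characteristic polynomial is P(z) = 1 - 0.91z - 2.33z^2 + 0.3z^3.
Invertibility requires all roots to lie outside the unit circle, i.e. |z| > 1 for every root.
Degree 3: look for a simple real root z0 first, then factor out (1 - z/z0) and solve the remaining quadratic.
Testing z0 = 0.5: P(0.5) = 1 + (-0.91)(0.5) + (-2.33)(0.5)^2 + (0.3)(0.5)^3
  = 1 + (-0.455) + (-0.5825) + (0.0375) = 0.  So z_0 = 0.5 is a root, |z_0| = 0.5.
Divide out the factor (1 - 2 z) = (1 - z/z0) (since 1/z0 = 2):
  P(z) = (1 - 2 z)(1 + (1.09) z + (-0.15) z^2)
  [check: z-coef 1.09 - (2) = -0.91; z^2-coef -0.15 - (2)(1.09) = -2.33; z^3-coef -(2)(-0.15) = 0.3.]
Remaining roots from the quadratic factor 1 + (1.09) z + (-0.15) z^2:
  Set 1 + (1.09) z + (-0.15) z^2 = 0, i.e. a z^2 + b z + c = 0 with a = -0.15, b = 1.09, c = 1.
  Discriminant D = b^2 - 4ac = (1.09)^2 - 4*(-0.15)*1 = 1.1881 - (-0.6) = 1.7881.
  D >= 0, so the roots are real: z = (-b +/- sqrt(D)) / (2a) = (-1.09 +/- 1.337199) / (-0.3).
    z_1 = (-1.09 + 1.337199) / (-0.3) = -0.824,   |z_1| = 0.824.
    z_2 = (-1.09 - 1.337199) / (-0.3) = 8.0907,   |z_2| = 8.0907.
Moduli of all roots: 0.5000, 0.8240, 8.0907.
All moduli strictly greater than 1? No.
Verdict: Not invertible.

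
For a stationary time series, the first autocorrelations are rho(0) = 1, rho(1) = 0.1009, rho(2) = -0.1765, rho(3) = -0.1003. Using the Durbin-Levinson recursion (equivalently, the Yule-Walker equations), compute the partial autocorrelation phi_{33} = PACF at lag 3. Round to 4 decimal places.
\phi_{33} = -0.0630

The PACF at lag k is phi_{kk}, the last component of the solution
to the Yule-Walker system G_k phi = r_k where
  (G_k)_{ij} = rho(|i - j|), (r_k)_i = rho(i), i,j = 1..k.
Equivalently, Durbin-Levinson gives phi_{kk} iteratively:
  phi_{11} = rho(1)
  phi_{kk} = [rho(k) - sum_{j=1..k-1} phi_{k-1,j} rho(k-j)]
            / [1 - sum_{j=1..k-1} phi_{k-1,j} rho(j)],
  phi_{k,j} = phi_{k-1,j} - phi_{kk} phi_{k-1,k-j},  j = 1..k-1.
Step k = 1:
  phi_11 = rho(1) = 0.1009.
Step k = 2:
  phi_22 = [rho(2) - phi_11 rho(1)] / [1 - phi_11 rho(1)] = [-0.1765 - (0.1009)(0.1009)] / [1 - (0.1009)(0.1009)]
         = -0.18668081 / 0.98981919 = -0.188601.
  Update: phi_21 = phi_11 - phi_22 phi_11 = 0.1009 - (-0.188601)(0.1009) = 0.11993.
Step k = 3:
  phi_33 = [rho(3) - phi_21 rho(2) - phi_22 rho(1)] / [1 - phi_21 rho(1) - phi_22 rho(2)]
    numerator   = -0.1003 - (0.11993)(-0.1765) - (-0.188601)(0.1009) = -0.06010255
    denominator = 1 - (0.11993)(0.1009) - (-0.188601)(-0.1765) = 0.95461102
  phi_33 = -0.06010255 / 0.95461102 = -0.063.
Therefore phi_{33} = -0.0630.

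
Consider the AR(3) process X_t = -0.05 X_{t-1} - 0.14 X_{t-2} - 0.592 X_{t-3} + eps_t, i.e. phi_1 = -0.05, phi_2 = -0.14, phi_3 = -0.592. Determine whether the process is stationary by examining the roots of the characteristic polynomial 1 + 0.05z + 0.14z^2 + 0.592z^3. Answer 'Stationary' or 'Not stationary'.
\text{Stationary}

The AR(p) characteristic polynomial is P(z) = 1 + 0.05z + 0.14z^2 + 0.592z^3.
Stationarity requires all roots to lie outside the unit circle, i.e. |z| > 1 for every root.
Degree 3: look for a simple real root z0 first, then factor out (1 - z/z0) and solve the remaining quadratic.
Testing z0 = -1.25: P(-1.25) = 1 + (0.05)(-1.25) + (0.14)(-1.25)^2 + (0.592)(-1.25)^3
  = 1 + (-0.0625) + (0.21875) + (-1.15625) = 0.  So z_0 = -1.25 is a root, |z_0| = 1.25.
Divide out the factor (1 + 0.8 z) = (1 - z/z0) (since 1/z0 = -0.8):
  P(z) = (1 + 0.8 z)(1 + (-0.75) z + (0.74) z^2)
  [check: z-coef -0.75 - (-0.8) = 0.05; z^2-coef 0.74 - (-0.8)(-0.75) = 0.14; z^3-coef -(-0.8)(0.74) = 0.592.]
Remaining roots from the quadratic factor 1 + (-0.75) z + (0.74) z^2:
  Set 1 + (-0.75) z + (0.74) z^2 = 0, i.e. a z^2 + b z + c = 0 with a = 0.74, b = -0.75, c = 1.
  Discriminant D = b^2 - 4ac = (-0.75)^2 - 4*(0.74)*1 = 0.5625 - (2.96) = -2.3975.
  D < 0, so the roots are the complex-conjugate pair z = (-b +/- i sqrt(-D)) / (2a) = 0.5068 +/- 1.0462i.
  For a conjugate pair |z|^2 = z * conj(z) = (product of roots) = c/a = 1/(0.74) = 1.351351, so |z| = sqrt(1.351351) = 1.1625 for both roots.
Moduli of all roots: 1.2500, 1.1625, 1.1625.
All moduli strictly greater than 1? Yes.
Verdict: Stationary.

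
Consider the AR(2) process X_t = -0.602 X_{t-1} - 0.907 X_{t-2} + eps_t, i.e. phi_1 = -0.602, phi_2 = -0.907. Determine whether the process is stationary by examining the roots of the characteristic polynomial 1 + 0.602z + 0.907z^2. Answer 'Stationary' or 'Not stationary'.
\text{Stationary}

The AR(p) characteristic polynomial is P(z) = 1 + 0.602z + 0.907z^2.
Stationarity requires all roots to lie outside the unit circle, i.e. |z| > 1 for every root.
Set 1 + (0.602) z + (0.907) z^2 = 0, i.e. a z^2 + b z + c = 0 with a = 0.907, b = 0.602, c = 1.
Discriminant D = b^2 - 4ac = (0.602)^2 - 4*(0.907)*1 = 0.362404 - (3.628) = -3.265596.
D < 0, so the roots are the complex-conjugate pair z = (-b +/- i sqrt(-D)) / (2a) = -0.3319 +/- 0.9962i.
For a conjugate pair |z|^2 = z * conj(z) = (product of roots) = c/a = 1/(0.907) = 1.102536, so |z| = sqrt(1.102536) = 1.05 for both roots.
Moduli of all roots: 1.0500, 1.0500.
All moduli strictly greater than 1? Yes.
Verdict: Stationary.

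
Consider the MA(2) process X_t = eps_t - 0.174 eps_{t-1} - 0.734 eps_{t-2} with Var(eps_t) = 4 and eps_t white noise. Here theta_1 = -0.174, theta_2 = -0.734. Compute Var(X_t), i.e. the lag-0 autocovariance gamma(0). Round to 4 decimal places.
\gamma(0) = 6.2761

For an MA(q) process X_t = eps_t + sum_i theta_i eps_{t-i} with
Var(eps_t) = sigma^2, the variance is
  gamma(0) = sigma^2 * (1 + sum_i theta_i^2).
  sum_i theta_i^2 = (-0.174)^2 + (-0.734)^2 = 0.030276 + 0.538756 = 0.569032.
  gamma(0) = 4 * (1 + 0.569032) = 4 * 1.569032 = 6.276128, which rounds to 6.2761.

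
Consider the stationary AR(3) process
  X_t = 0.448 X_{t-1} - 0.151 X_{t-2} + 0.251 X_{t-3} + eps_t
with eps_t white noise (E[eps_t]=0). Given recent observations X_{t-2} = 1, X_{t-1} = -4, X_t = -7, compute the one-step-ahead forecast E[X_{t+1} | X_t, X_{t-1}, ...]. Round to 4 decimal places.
E[X_{t+1} \mid \mathcal F_t] = -2.2810

For an AR(p) model X_t = c + sum_i phi_i X_{t-i} + eps_t, the
one-step-ahead conditional mean is
  E[X_{t+1} | X_t, ...] = c + sum_i phi_i X_{t+1-i}.
Substitute known values:
  E[X_{t+1} | ...] = (0.448) * (-7) + (-0.151) * (-4) + (0.251) * (1)
                   = -2.2810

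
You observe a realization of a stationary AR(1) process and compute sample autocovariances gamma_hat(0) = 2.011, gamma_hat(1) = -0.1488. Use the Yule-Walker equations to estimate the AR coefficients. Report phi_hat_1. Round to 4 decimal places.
\hat\phi_{1} = -0.0740

The Yule-Walker equations for an AR(p) process read, in matrix form,
  Gamma_p phi = r_p,   with   (Gamma_p)_{ij} = gamma(|i - j|),
                       (r_p)_i = gamma(i),   i,j = 1..p.
Substitute the sample gammas (Toeplitz matrix and right-hand side of size 1):
  Gamma_p = [[2.011]]
  r_p     = [-0.1488]
With p = 1 this is the single equation gamma(0) phi_1 = gamma(1):
  phi_hat_1 = gamma(1) / gamma(0) = -0.1488 / 2.011 = -0.0740.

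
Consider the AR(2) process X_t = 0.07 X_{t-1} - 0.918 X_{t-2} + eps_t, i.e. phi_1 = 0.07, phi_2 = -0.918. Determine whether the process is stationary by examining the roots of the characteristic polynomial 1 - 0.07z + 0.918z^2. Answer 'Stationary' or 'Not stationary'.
\text{Stationary}

The AR(p) characteristic polynomial is P(z) = 1 - 0.07z + 0.918z^2.
Stationarity requires all roots to lie outside the unit circle, i.e. |z| > 1 for every root.
Set 1 + (-0.07) z + (0.918) z^2 = 0, i.e. a z^2 + b z + c = 0 with a = 0.918, b = -0.07, c = 1.
Discriminant D = b^2 - 4ac = (-0.07)^2 - 4*(0.918)*1 = 0.0049 - (3.672) = -3.6671.
D < 0, so the roots are the complex-conjugate pair z = (-b +/- i sqrt(-D)) / (2a) = 0.0381 +/- 1.043i.
For a conjugate pair |z|^2 = z * conj(z) = (product of roots) = c/a = 1/(0.918) = 1.089325, so |z| = sqrt(1.089325) = 1.0437 for both roots.
Moduli of all roots: 1.0437, 1.0437.
All moduli strictly greater than 1? Yes.
Verdict: Stationary.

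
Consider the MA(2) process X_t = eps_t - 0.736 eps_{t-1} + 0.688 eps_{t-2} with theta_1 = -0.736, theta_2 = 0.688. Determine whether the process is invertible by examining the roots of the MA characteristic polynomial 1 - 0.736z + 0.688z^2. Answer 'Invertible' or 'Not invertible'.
\text{Invertible}

The MA(q) characteristic polynomial is P(z) = 1 - 0.736z + 0.688z^2.
Invertibility requires all roots to lie outside the unit circle, i.e. |z| > 1 for every root.
Set 1 + (-0.736) z + (0.688) z^2 = 0, i.e. a z^2 + b z + c = 0 with a = 0.688, b = -0.736, c = 1.
Discriminant D = b^2 - 4ac = (-0.736)^2 - 4*(0.688)*1 = 0.541696 - (2.752) = -2.210304.
D < 0, so the roots are the complex-conjugate pair z = (-b +/- i sqrt(-D)) / (2a) = 0.5349 +/- 1.0805i.
For a conjugate pair |z|^2 = z * conj(z) = (product of roots) = c/a = 1/(0.688) = 1.453488, so |z| = sqrt(1.453488) = 1.2056 for both roots.
Moduli of all roots: 1.2056, 1.2056.
All moduli strictly greater than 1? Yes.
Verdict: Invertible.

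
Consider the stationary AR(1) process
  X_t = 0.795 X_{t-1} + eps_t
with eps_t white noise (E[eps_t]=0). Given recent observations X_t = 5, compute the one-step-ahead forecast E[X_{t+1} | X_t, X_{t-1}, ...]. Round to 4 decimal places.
E[X_{t+1} \mid \mathcal F_t] = 3.9750

For an AR(p) model X_t = c + sum_i phi_i X_{t-i} + eps_t, the
one-step-ahead conditional mean is
  E[X_{t+1} | X_t, ...] = c + sum_i phi_i X_{t+1-i}.
Substitute known values:
  E[X_{t+1} | ...] = (0.795) * (5)
                   = 3.9750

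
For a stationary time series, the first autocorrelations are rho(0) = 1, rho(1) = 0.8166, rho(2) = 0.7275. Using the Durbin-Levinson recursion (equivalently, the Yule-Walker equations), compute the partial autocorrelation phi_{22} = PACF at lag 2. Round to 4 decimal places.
\phi_{22} = 0.1821

The PACF at lag k is phi_{kk}, the last component of the solution
to the Yule-Walker system G_k phi = r_k where
  (G_k)_{ij} = rho(|i - j|), (r_k)_i = rho(i), i,j = 1..k.
Equivalently, Durbin-Levinson gives phi_{kk} iteratively:
  phi_{11} = rho(1)
  phi_{kk} = [rho(k) - sum_{j=1..k-1} phi_{k-1,j} rho(k-j)]
            / [1 - sum_{j=1..k-1} phi_{k-1,j} rho(j)],
  phi_{k,j} = phi_{k-1,j} - phi_{kk} phi_{k-1,k-j},  j = 1..k-1.
Step k = 1:
  phi_11 = rho(1) = 0.8166.
Step k = 2:
  phi_22 = [rho(2) - phi_11 rho(1)] / [1 - phi_11 rho(1)] = [0.7275 - (0.8166)(0.8166)] / [1 - (0.8166)(0.8166)]
         = 0.06066444 / 0.33316444 = 0.1821.
Therefore phi_{22} = 0.1821.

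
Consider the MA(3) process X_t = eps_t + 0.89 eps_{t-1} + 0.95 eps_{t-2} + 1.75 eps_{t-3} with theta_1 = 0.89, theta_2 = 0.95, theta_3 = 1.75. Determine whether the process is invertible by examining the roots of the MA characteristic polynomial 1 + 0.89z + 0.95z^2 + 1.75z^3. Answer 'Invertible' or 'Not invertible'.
\text{Not invertible}

The MA(q) characteristic polynomial is P(z) = 1 + 0.89z + 0.95z^2 + 1.75z^3.
Invertibility requires all roots to lie outside the unit circle, i.e. |z| > 1 for every root.
Degree 3: look for a simple real root z0 first, then factor out (1 - z/z0) and solve the remaining quadratic.
Testing z0 = -0.8: P(-0.8) = 1 + (0.89)(-0.8) + (0.95)(-0.8)^2 + (1.75)(-0.8)^3
  = 1 + (-0.712) + (0.608) + (-0.896) = 0.  So z_0 = -0.8 is a root, |z_0| = 0.8.
Divide out the factor (1 + 1.25 z) = (1 - z/z0) (since 1/z0 = -1.25):
  P(z) = (1 + 1.25 z)(1 + (-0.36) z + (1.4) z^2)
  [check: z-coef -0.36 - (-1.25) = 0.89; z^2-coef 1.4 - (-1.25)(-0.36) = 0.95; z^3-coef -(-1.25)(1.4) = 1.75.]
Remaining roots from the quadratic factor 1 + (-0.36) z + (1.4) z^2:
  Set 1 + (-0.36) z + (1.4) z^2 = 0, i.e. a z^2 + b z + c = 0 with a = 1.4, b = -0.36, c = 1.
  Discriminant D = b^2 - 4ac = (-0.36)^2 - 4*(1.4)*1 = 0.1296 - (5.6) = -5.4704.
  D < 0, so the roots are the complex-conjugate pair z = (-b +/- i sqrt(-D)) / (2a) = 0.1286 +/- 0.8353i.
  For a conjugate pair |z|^2 = z * conj(z) = (product of roots) = c/a = 1/(1.4) = 0.714286, so |z| = sqrt(0.714286) = 0.8452 for both roots.
Moduli of all roots: 0.8000, 0.8452, 0.8452.
All moduli strictly greater than 1? No.
Verdict: Not invertible.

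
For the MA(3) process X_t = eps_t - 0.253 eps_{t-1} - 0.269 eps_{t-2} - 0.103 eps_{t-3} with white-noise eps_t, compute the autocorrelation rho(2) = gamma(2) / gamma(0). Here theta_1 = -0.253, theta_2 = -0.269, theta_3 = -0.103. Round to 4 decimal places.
\rho(2) = -0.2118

For an MA(q) process with theta_0 = 1, the autocovariance is
  gamma(k) = sigma^2 * sum_{i=0..q-k} theta_i * theta_{i+k},
and rho(k) = gamma(k) / gamma(0). Sigma^2 cancels.
  numerator   = (1)*(-0.269) + (-0.253)*(-0.103) = -0.242941.
  denominator = (1)^2 + (-0.253)^2 + (-0.269)^2 + (-0.103)^2 = 1.146979.
  rho(2) = -0.242941 / 1.146979 = -0.2118.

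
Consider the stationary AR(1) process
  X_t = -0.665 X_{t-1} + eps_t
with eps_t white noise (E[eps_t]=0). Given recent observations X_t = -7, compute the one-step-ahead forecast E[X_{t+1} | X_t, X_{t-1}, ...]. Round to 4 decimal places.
E[X_{t+1} \mid \mathcal F_t] = 4.6550

For an AR(p) model X_t = c + sum_i phi_i X_{t-i} + eps_t, the
one-step-ahead conditional mean is
  E[X_{t+1} | X_t, ...] = c + sum_i phi_i X_{t+1-i}.
Substitute known values:
  E[X_{t+1} | ...] = (-0.665) * (-7)
                   = 4.6550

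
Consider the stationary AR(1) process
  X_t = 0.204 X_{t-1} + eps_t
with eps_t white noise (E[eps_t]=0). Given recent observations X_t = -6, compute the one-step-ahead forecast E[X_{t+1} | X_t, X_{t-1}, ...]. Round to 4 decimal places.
E[X_{t+1} \mid \mathcal F_t] = -1.2240

For an AR(p) model X_t = c + sum_i phi_i X_{t-i} + eps_t, the
one-step-ahead conditional mean is
  E[X_{t+1} | X_t, ...] = c + sum_i phi_i X_{t+1-i}.
Substitute known values:
  E[X_{t+1} | ...] = (0.204) * (-6)
                   = -1.2240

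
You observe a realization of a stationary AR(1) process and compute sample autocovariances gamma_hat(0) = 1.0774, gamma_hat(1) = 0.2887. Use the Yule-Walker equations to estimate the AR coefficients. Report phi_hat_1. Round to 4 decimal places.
\hat\phi_{1} = 0.2680

The Yule-Walker equations for an AR(p) process read, in matrix form,
  Gamma_p phi = r_p,   with   (Gamma_p)_{ij} = gamma(|i - j|),
                       (r_p)_i = gamma(i),   i,j = 1..p.
Substitute the sample gammas (Toeplitz matrix and right-hand side of size 1):
  Gamma_p = [[1.0774]]
  r_p     = [0.2887]
With p = 1 this is the single equation gamma(0) phi_1 = gamma(1):
  phi_hat_1 = gamma(1) / gamma(0) = 0.2887 / 1.0774 = 0.2680.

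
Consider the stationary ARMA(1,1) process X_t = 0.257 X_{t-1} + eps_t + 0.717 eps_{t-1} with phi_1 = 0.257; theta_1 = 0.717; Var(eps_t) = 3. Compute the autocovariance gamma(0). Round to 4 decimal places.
\gamma(0) = 6.0473

Multiply the model equation by X_{t-k} and take expectations. With theta_0 = psi_0 = 1 and psi_j the MA(infinity) weights, this gives
  gamma(k) - sum_i phi_i gamma(k-i) = c_k,
  c_k = sigma^2 * sum_{j=k..q} theta_j psi_{j-k}   (c_k = 0 for k > q),
using gamma(-m) = gamma(m).
psi-weights needed (psi_j = theta_j + sum_i phi_i psi_{j-i}):
  psi_1 = theta_1 + phi_1 = 0.717 + (0.257) = 0.974
Right-hand sides:
  c_0 = sigma^2 (1 + theta_1 psi_1) = 3 * (1 + (0.717)(0.974)) = 3 * 1.698358 = 5.095074
  c_1 = sigma^2 theta_1 = 3 * (0.717) = 2.151
  c_2 = 0
Equations for k = 0 and k = 1 (AR order 1):
  gamma(0) = phi_1 gamma(1) + c_0
  gamma(1) = phi_1 gamma(0) + c_1
Substituting the second into the first: gamma(0) (1 - phi_1^2) = c_0 + phi_1 c_1, so
  gamma(0) = (c_0 + phi_1 c_1) / (1 - phi_1^2) = (5.095074 + (0.257)(2.151)) / (1 - (0.257)^2) = 5.647881 / 0.933951 = 6.047299.
Therefore gamma(0) = 6.0473 (to 4 decimal places).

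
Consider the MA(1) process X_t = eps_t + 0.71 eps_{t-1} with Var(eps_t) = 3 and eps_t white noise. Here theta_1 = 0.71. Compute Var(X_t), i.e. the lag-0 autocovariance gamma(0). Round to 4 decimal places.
\gamma(0) = 4.5123

For an MA(q) process X_t = eps_t + sum_i theta_i eps_{t-i} with
Var(eps_t) = sigma^2, the variance is
  gamma(0) = sigma^2 * (1 + sum_i theta_i^2).
  sum_i theta_i^2 = (0.71)^2 = 0.5041.
  gamma(0) = 3 * (1 + 0.5041) = 3 * 1.5041 = 4.5123.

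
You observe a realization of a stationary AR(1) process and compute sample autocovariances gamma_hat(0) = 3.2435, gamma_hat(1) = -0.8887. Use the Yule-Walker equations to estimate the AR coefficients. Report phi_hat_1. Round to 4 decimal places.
\hat\phi_{1} = -0.2740

The Yule-Walker equations for an AR(p) process read, in matrix form,
  Gamma_p phi = r_p,   with   (Gamma_p)_{ij} = gamma(|i - j|),
                       (r_p)_i = gamma(i),   i,j = 1..p.
Substitute the sample gammas (Toeplitz matrix and right-hand side of size 1):
  Gamma_p = [[3.2435]]
  r_p     = [-0.8887]
With p = 1 this is the single equation gamma(0) phi_1 = gamma(1):
  phi_hat_1 = gamma(1) / gamma(0) = -0.8887 / 3.2435 = -0.2740.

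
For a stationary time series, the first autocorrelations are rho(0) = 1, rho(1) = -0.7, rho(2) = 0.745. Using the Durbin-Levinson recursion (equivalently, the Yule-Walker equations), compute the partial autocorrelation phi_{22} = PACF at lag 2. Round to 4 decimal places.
\phi_{22} = 0.5000

The PACF at lag k is phi_{kk}, the last component of the solution
to the Yule-Walker system G_k phi = r_k where
  (G_k)_{ij} = rho(|i - j|), (r_k)_i = rho(i), i,j = 1..k.
Equivalently, Durbin-Levinson gives phi_{kk} iteratively:
  phi_{11} = rho(1)
  phi_{kk} = [rho(k) - sum_{j=1..k-1} phi_{k-1,j} rho(k-j)]
            / [1 - sum_{j=1..k-1} phi_{k-1,j} rho(j)],
  phi_{k,j} = phi_{k-1,j} - phi_{kk} phi_{k-1,k-j},  j = 1..k-1.
Step k = 1:
  phi_11 = rho(1) = -0.7.
Step k = 2:
  phi_22 = [rho(2) - phi_11 rho(1)] / [1 - phi_11 rho(1)] = [0.745 - (-0.7)(-0.7)] / [1 - (-0.7)(-0.7)]
         = 0.255 / 0.51 = 0.5.
Therefore phi_{22} = 0.5000.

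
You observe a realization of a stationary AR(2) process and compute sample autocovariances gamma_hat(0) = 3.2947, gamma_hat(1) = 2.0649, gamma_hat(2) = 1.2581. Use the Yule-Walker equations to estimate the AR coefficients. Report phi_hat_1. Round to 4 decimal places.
\hat\phi_{1} = 0.6380

The Yule-Walker equations for an AR(p) process read, in matrix form,
  Gamma_p phi = r_p,   with   (Gamma_p)_{ij} = gamma(|i - j|),
                       (r_p)_i = gamma(i),   i,j = 1..p.
Substitute the sample gammas (Toeplitz matrix and right-hand side of size 2):
  Gamma_p = [[3.2947, 2.0649], [2.0649, 3.2947]]
  r_p     = [2.0649, 1.2581]
Written out:
  3.2947 phi_1 + 2.0649 phi_2 = 2.0649
  2.0649 phi_1 + 3.2947 phi_2 = 1.2581
Solve by Cramer's rule:
  det = gamma(0)^2 - gamma(1)^2 = (3.2947)^2 - (2.0649)^2 = 10.85504809 - 4.26381201 = 6.59123608
  phi_hat_1 = [gamma(1) gamma(0) - gamma(1) gamma(2)] / det = [(2.0649)(3.2947) - (2.0649)(1.2581)] / 6.59123608 = 4.20537534 / 6.59123608 = 0.638
  phi_hat_2 = [gamma(0) gamma(2) - gamma(1)^2] / det = [(3.2947)(1.2581) - (2.0649)^2] / 6.59123608 = -0.11874994 / 6.59123608 = -0.018
So phi_hat = [0.6380, -0.0180].
Therefore phi_hat_1 = 0.6380.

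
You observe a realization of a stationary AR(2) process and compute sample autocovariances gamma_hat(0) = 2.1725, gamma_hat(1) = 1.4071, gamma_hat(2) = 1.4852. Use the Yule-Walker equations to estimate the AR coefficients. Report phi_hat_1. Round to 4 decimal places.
\hat\phi_{1} = 0.3530

The Yule-Walker equations for an AR(p) process read, in matrix form,
  Gamma_p phi = r_p,   with   (Gamma_p)_{ij} = gamma(|i - j|),
                       (r_p)_i = gamma(i),   i,j = 1..p.
Substitute the sample gammas (Toeplitz matrix and right-hand side of size 2):
  Gamma_p = [[2.1725, 1.4071], [1.4071, 2.1725]]
  r_p     = [1.4071, 1.4852]
Written out:
  2.1725 phi_1 + 1.4071 phi_2 = 1.4071
  1.4071 phi_1 + 2.1725 phi_2 = 1.4852
Solve by Cramer's rule:
  det = gamma(0)^2 - gamma(1)^2 = (2.1725)^2 - (1.4071)^2 = 4.71975625 - 1.97993041 = 2.73982584
  phi_hat_1 = [gamma(1) gamma(0) - gamma(1) gamma(2)] / det = [(1.4071)(2.1725) - (1.4071)(1.4852)] / 2.73982584 = 0.96709983 / 2.73982584 = 0.353
  phi_hat_2 = [gamma(0) gamma(2) - gamma(1)^2] / det = [(2.1725)(1.4852) - (1.4071)^2] / 2.73982584 = 1.24666659 / 2.73982584 = 0.455
So phi_hat = [0.3530, 0.4550].
Therefore phi_hat_1 = 0.3530.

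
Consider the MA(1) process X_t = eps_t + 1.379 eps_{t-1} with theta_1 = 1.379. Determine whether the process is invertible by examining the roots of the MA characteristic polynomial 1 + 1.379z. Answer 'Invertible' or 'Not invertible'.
\text{Not invertible}

The MA(q) characteristic polynomial is P(z) = 1 + 1.379z.
Invertibility requires all roots to lie outside the unit circle, i.e. |z| > 1 for every root.
This is linear in z: 1 + (1.379) z = 0  =>  z = -1/(1.379) = -0.725163,  |z| = 0.725163.
Moduli of all roots: 0.7252.
All moduli strictly greater than 1? No.
Verdict: Not invertible.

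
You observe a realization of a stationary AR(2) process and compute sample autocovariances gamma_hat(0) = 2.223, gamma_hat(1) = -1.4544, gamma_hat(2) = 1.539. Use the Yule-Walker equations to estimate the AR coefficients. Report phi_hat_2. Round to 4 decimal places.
\hat\phi_{2} = 0.4620

The Yule-Walker equations for an AR(p) process read, in matrix form,
  Gamma_p phi = r_p,   with   (Gamma_p)_{ij} = gamma(|i - j|),
                       (r_p)_i = gamma(i),   i,j = 1..p.
Substitute the sample gammas (Toeplitz matrix and right-hand side of size 2):
  Gamma_p = [[2.223, -1.4544], [-1.4544, 2.223]]
  r_p     = [-1.4544, 1.539]
Written out:
  2.223 phi_1 - 1.4544 phi_2 = -1.4544
  -1.4544 phi_1 + 2.223 phi_2 = 1.539
Solve by Cramer's rule:
  det = gamma(0)^2 - gamma(1)^2 = (2.223)^2 - (-1.4544)^2 = 4.941729 - 2.11527936 = 2.82644964
  phi_hat_1 = [gamma(1) gamma(0) - gamma(1) gamma(2)] / det = [(-1.4544)(2.223) - (-1.4544)(1.539)] / 2.82644964 = -0.9948096 / 2.82644964 = -0.352
  phi_hat_2 = [gamma(0) gamma(2) - gamma(1)^2] / det = [(2.223)(1.539) - (-1.4544)^2] / 2.82644964 = 1.30591764 / 2.82644964 = 0.462
So phi_hat = [-0.3520, 0.4620].
Therefore phi_hat_2 = 0.4620.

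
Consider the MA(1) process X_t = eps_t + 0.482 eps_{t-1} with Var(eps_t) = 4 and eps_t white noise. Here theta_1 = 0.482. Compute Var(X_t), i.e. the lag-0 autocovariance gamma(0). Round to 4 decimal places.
\gamma(0) = 4.9293

For an MA(q) process X_t = eps_t + sum_i theta_i eps_{t-i} with
Var(eps_t) = sigma^2, the variance is
  gamma(0) = sigma^2 * (1 + sum_i theta_i^2).
  sum_i theta_i^2 = (0.482)^2 = 0.232324.
  gamma(0) = 4 * (1 + 0.232324) = 4 * 1.232324 = 4.929296, which rounds to 4.9293.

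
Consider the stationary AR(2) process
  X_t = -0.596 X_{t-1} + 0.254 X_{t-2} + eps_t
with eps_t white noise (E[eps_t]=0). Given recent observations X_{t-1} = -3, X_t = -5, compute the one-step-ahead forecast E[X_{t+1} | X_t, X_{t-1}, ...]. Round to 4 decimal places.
E[X_{t+1} \mid \mathcal F_t] = 2.2180

For an AR(p) model X_t = c + sum_i phi_i X_{t-i} + eps_t, the
one-step-ahead conditional mean is
  E[X_{t+1} | X_t, ...] = c + sum_i phi_i X_{t+1-i}.
Substitute known values:
  E[X_{t+1} | ...] = (-0.596) * (-5) + (0.254) * (-3)
                   = 2.2180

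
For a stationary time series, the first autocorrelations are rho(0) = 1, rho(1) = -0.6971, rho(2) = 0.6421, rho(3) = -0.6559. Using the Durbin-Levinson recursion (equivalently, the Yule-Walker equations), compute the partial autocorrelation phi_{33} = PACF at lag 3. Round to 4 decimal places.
\phi_{33} = -0.2840

The PACF at lag k is phi_{kk}, the last component of the solution
to the Yule-Walker system G_k phi = r_k where
  (G_k)_{ij} = rho(|i - j|), (r_k)_i = rho(i), i,j = 1..k.
Equivalently, Durbin-Levinson gives phi_{kk} iteratively:
  phi_{11} = rho(1)
  phi_{kk} = [rho(k) - sum_{j=1..k-1} phi_{k-1,j} rho(k-j)]
            / [1 - sum_{j=1..k-1} phi_{k-1,j} rho(j)],
  phi_{k,j} = phi_{k-1,j} - phi_{kk} phi_{k-1,k-j},  j = 1..k-1.
Step k = 1:
  phi_11 = rho(1) = -0.6971.
Step k = 2:
  phi_22 = [rho(2) - phi_11 rho(1)] / [1 - phi_11 rho(1)] = [0.6421 - (-0.6971)(-0.6971)] / [1 - (-0.6971)(-0.6971)]
         = 0.15615159 / 0.51405159 = 0.303766.
  Update: phi_21 = phi_11 - phi_22 phi_11 = -0.6971 - (0.303766)(-0.6971) = -0.485344.
Step k = 3:
  phi_33 = [rho(3) - phi_21 rho(2) - phi_22 rho(1)] / [1 - phi_21 rho(1) - phi_22 rho(2)]
    numerator   = -0.6559 - (-0.485344)(0.6421) - (0.303766)(-0.6971) = -0.13250478
    denominator = 1 - (-0.485344)(-0.6971) - (0.303766)(0.6421) = 0.46661799
  phi_33 = -0.13250478 / 0.46661799 = -0.284.
Therefore phi_{33} = -0.2840.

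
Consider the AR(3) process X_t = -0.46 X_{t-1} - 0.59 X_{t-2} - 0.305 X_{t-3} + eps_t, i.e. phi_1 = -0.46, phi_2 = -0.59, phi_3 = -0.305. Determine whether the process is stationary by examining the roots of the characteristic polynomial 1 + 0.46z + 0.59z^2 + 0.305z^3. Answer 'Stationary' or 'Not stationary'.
\text{Stationary}

The AR(p) characteristic polynomial is P(z) = 1 + 0.46z + 0.59z^2 + 0.305z^3.
Stationarity requires all roots to lie outside the unit circle, i.e. |z| > 1 for every root.
Degree 3: look for a simple real root z0 first, then factor out (1 - z/z0) and solve the remaining quadratic.
Testing z0 = -2: P(-2) = 1 + (0.46)(-2) + (0.59)(-2)^2 + (0.305)(-2)^3
  = 1 + (-0.92) + (2.36) + (-2.44) = 0.  So z_0 = -2 is a root, |z_0| = 2.
Divide out the factor (1 + 0.5 z) = (1 - z/z0) (since 1/z0 = -0.5):
  P(z) = (1 + 0.5 z)(1 + (-0.04) z + (0.61) z^2)
  [check: z-coef -0.04 - (-0.5) = 0.46; z^2-coef 0.61 - (-0.5)(-0.04) = 0.59; z^3-coef -(-0.5)(0.61) = 0.305.]
Remaining roots from the quadratic factor 1 + (-0.04) z + (0.61) z^2:
  Set 1 + (-0.04) z + (0.61) z^2 = 0, i.e. a z^2 + b z + c = 0 with a = 0.61, b = -0.04, c = 1.
  Discriminant D = b^2 - 4ac = (-0.04)^2 - 4*(0.61)*1 = 0.0016 - (2.44) = -2.4384.
  D < 0, so the roots are the complex-conjugate pair z = (-b +/- i sqrt(-D)) / (2a) = 0.0328 +/- 1.2799i.
  For a conjugate pair |z|^2 = z * conj(z) = (product of roots) = c/a = 1/(0.61) = 1.639344, so |z| = sqrt(1.639344) = 1.2804 for both roots.
Moduli of all roots: 2.0000, 1.2804, 1.2804.
All moduli strictly greater than 1? Yes.
Verdict: Stationary.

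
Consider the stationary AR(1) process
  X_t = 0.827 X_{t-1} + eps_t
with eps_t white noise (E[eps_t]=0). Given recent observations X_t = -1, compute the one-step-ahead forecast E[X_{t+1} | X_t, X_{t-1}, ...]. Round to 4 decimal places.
E[X_{t+1} \mid \mathcal F_t] = -0.8270

For an AR(p) model X_t = c + sum_i phi_i X_{t-i} + eps_t, the
one-step-ahead conditional mean is
  E[X_{t+1} | X_t, ...] = c + sum_i phi_i X_{t+1-i}.
Substitute known values:
  E[X_{t+1} | ...] = (0.827) * (-1)
                   = -0.8270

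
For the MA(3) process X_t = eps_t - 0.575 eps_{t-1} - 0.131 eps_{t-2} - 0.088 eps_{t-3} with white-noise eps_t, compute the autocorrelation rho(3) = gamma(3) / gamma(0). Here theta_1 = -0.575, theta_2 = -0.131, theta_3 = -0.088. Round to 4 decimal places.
\rho(3) = -0.0649

For an MA(q) process with theta_0 = 1, the autocovariance is
  gamma(k) = sigma^2 * sum_{i=0..q-k} theta_i * theta_{i+k},
and rho(k) = gamma(k) / gamma(0). Sigma^2 cancels.
  numerator   = (1)*(-0.088) = -0.088.
  denominator = (1)^2 + (-0.575)^2 + (-0.131)^2 + (-0.088)^2 = 1.35553.
  rho(3) = -0.088 / 1.35553 = -0.0649.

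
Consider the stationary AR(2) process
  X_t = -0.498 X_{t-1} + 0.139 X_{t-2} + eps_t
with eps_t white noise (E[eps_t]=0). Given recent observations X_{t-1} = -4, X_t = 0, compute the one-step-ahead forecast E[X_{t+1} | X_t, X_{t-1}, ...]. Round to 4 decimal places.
E[X_{t+1} \mid \mathcal F_t] = -0.5560

For an AR(p) model X_t = c + sum_i phi_i X_{t-i} + eps_t, the
one-step-ahead conditional mean is
  E[X_{t+1} | X_t, ...] = c + sum_i phi_i X_{t+1-i}.
Substitute known values:
  E[X_{t+1} | ...] = (-0.498) * (0) + (0.139) * (-4)
                   = -0.5560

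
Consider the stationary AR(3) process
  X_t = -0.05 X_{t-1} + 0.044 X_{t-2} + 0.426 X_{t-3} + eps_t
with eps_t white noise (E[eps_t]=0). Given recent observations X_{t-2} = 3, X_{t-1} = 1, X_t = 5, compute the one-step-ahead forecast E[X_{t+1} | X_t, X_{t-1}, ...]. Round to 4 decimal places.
E[X_{t+1} \mid \mathcal F_t] = 1.0720

For an AR(p) model X_t = c + sum_i phi_i X_{t-i} + eps_t, the
one-step-ahead conditional mean is
  E[X_{t+1} | X_t, ...] = c + sum_i phi_i X_{t+1-i}.
Substitute known values:
  E[X_{t+1} | ...] = (-0.05) * (5) + (0.044) * (1) + (0.426) * (3)
                   = 1.0720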